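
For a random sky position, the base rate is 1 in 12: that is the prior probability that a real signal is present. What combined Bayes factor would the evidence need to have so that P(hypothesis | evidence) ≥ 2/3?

Prior odds = (1/12)/(11/12) = 1/11.
Target odds = (2/3)/(1/3) = 2.
Required Bayes factor = 2 ÷ (1/11) = 22.

22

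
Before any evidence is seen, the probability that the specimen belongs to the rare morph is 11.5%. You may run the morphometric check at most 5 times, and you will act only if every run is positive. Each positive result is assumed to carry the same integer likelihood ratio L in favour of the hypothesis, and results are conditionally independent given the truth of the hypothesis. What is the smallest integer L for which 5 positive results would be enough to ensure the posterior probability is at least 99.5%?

Prior odds = 0.115/0.885 = 23/177.
Target odds = 0.995/0.005 = 199.
Need L⁵ ≥ 199 ÷ (23/177) = 35223/23.
4⁵ = 1024 < 35223/23 ≤ 3125 = 5⁵, so L = 5.

5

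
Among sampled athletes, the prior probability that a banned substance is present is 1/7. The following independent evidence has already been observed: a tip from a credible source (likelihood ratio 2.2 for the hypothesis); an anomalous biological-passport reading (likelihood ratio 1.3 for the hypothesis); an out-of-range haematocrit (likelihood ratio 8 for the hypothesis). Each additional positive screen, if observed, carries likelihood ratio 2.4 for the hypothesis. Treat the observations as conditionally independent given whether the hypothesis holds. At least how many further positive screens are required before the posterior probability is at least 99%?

Prior odds = (1/7)/(6/7) = 1/6.
Combined Bayes factor of the evidence already in hand = 2.2 × 1.3 × 8 = 22.88.
Odds after that evidence = (1/6) × 22.88 = 286/75.
Target odds = 0.99/0.01 = 99.
Need 2.4ⁿ ≥ 99 ÷ (286/75) = 675/26.
2.4³ = 13.824 falls short of 675/26 but 2.4⁴ = 33.1776 reaches it, so n = 4.

4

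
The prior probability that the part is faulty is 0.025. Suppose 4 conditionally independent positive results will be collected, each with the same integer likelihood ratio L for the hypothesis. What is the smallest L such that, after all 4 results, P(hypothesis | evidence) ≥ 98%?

7

Prior odds = 0.025/0.975 = 1/39.
Target odds = 0.98/0.02 = 49.
Need L⁴ ≥ 49 ÷ (1/39) = 1911.
6⁴ = 1296 < 1911 ≤ 2401 = 7⁴, so L = 7.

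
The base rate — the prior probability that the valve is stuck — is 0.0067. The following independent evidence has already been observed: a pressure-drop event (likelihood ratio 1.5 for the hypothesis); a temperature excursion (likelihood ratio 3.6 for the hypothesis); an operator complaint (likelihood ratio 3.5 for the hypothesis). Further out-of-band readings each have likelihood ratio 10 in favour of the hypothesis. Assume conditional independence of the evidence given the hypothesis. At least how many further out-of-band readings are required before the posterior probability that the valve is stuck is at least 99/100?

Prior odds = 0.0067/0.9933 = 67/9933.
Combined Bayes factor of the evidence already in hand = 1.5 × 3.6 × 3.5 = 18.9.
Odds after that evidence = (67/9933) × 18.9 = 603/4730.
Target odds = 0.99/0.01 = 99.
Need 10ⁿ ≥ 99 ÷ (603/4730) = 52030/67.
10² = 100 falls short of 52030/67 but 10³ = 1000 reaches it, so n = 3.

3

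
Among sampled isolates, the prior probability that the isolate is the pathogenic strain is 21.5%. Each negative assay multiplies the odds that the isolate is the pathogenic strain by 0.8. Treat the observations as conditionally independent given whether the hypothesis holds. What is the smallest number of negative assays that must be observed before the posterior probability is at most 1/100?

Prior odds: 0.215 ÷ 0.785 = 43/157.
Likelihood ratio per negative assay = 0.8.
Target odds: 0.01 ÷ 0.99 = 1/99.
Need (43/157) × 0.8ⁿ ≤ 1/99, i.e. 0.8ⁿ ≤ 157/4257.
0.8¹⁴ ≈0.0439805 is still above 157/4257 but 0.8¹⁵ ≈0.0351844 is at or below it, so n = 15.

15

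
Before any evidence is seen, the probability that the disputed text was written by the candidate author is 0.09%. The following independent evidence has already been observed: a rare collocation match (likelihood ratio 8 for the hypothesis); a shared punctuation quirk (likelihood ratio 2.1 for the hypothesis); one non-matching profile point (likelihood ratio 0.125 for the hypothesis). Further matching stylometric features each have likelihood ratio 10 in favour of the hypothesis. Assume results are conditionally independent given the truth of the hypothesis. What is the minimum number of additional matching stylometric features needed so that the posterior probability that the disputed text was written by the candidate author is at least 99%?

Prior odds = 0.0009/0.9991 = 9/9991.
Combined Bayes factor of the evidence already in hand = 8 × 2.1 × 0.125 = 2.1.
Odds after that evidence = (9/9991) × 2.1 = 189/99910.
Target odds = 0.99/0.01 = 99.
Need 10ⁿ ≥ 99 ÷ (189/99910) = 1099010/21.
10⁴ = 10000 falls short of 1099010/21 but 10⁵ = 100000 reaches it, so n = 5.

5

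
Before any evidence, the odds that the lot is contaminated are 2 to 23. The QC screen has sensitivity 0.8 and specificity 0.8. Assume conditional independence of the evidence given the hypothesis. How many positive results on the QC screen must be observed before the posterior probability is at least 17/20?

4

Prior odds = 2/23.
False-positive rate = 1 − 0.8 = 0.2; likelihood ratio of a positive = 0.8/0.2 = 4.
Target odds: 0.85 ÷ 0.15 = 17/3.
Require 4ⁿ ≥ 17/3 ÷ (2/23) = 391/6.
4³ = 64 falls short of 391/6 but 4⁴ = 256 reaches it, so n = 4.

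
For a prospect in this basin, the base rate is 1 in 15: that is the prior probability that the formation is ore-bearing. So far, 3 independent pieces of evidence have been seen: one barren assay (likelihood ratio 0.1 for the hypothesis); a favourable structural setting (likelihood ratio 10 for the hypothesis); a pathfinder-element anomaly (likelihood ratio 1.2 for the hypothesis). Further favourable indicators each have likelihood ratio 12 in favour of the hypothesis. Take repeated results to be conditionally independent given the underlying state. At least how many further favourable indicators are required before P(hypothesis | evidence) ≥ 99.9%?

Prior odds = (1/15)/(14/15) = 1/14.
Combined Bayes factor of the evidence already in hand = 0.1 × 10 × 1.2 = 1.2.
Odds after that evidence = (1/14) × 1.2 = 3/35.
Target odds = 0.999/0.001 = 999.
Need 12ⁿ ≥ 999 ÷ (3/35) = 11655.
12³ = 1728 falls short of 11655 but 12⁴ = 20736 reaches it, so n = 4.

4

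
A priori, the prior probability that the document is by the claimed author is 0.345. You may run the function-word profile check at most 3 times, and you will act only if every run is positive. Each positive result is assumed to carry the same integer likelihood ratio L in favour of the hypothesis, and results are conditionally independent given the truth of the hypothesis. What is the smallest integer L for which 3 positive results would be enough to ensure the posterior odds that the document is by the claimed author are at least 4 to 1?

2

Prior odds = 0.345/0.655 = 69/131.
Target odds = 4.
Need L³ ≥ 4 ÷ (69/131) = 524/69.
1³ = 1 < 524/69 ≤ 8 = 2³, so L = 2.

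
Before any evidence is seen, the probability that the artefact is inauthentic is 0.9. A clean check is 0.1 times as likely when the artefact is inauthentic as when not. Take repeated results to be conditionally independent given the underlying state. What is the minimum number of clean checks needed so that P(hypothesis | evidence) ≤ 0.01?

3

Prior odds: 0.9 ÷ 0.1 = 9.
Likelihood ratio per clean check = 0.1.
Target posterior odds = 0.01/0.99 = 1/99.
Need 9 × 0.1ⁿ ≤ 1/99, i.e. 0.1ⁿ ≤ 1/891.
0.1² = 0.01 is still above 1/891 but 0.1³ = 0.001 is at or below it, so n = 3.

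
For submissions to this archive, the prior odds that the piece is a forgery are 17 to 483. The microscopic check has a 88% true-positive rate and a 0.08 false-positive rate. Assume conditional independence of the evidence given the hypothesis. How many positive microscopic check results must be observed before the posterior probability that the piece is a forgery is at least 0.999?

Prior odds = 17/483.
Likelihood ratio of a positive result = 0.88/0.08 = 11.
Target posterior odds = 0.999/0.001 = 999.
Need (17/483) × 11ⁿ ≥ 999, i.e. 11ⁿ ≥ 482517/17.
11⁴ = 14641 falls short of 482517/17 but 11⁵ = 161051 reaches it, so n = 5.

5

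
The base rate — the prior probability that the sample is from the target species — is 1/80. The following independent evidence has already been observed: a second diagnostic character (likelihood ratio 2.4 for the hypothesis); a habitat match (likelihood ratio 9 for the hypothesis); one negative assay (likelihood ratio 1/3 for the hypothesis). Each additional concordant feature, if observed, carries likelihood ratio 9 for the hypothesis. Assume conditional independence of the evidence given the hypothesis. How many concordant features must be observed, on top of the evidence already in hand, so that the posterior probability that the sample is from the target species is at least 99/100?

4

Prior odds = 0.0125/0.9875 = 1/79.
Combined Bayes factor of the evidence already in hand = 2.4 × 9 × (1/3) = 7.2.
Odds after that evidence = (1/79) × 7.2 = 36/395.
Target odds = 0.99/0.01 = 99.
Need 9ⁿ ≥ 99 ÷ (36/395) = 1086.25.
9³ = 729 falls short of 1086.25 but 9⁴ = 6561 reaches it, so n = 4.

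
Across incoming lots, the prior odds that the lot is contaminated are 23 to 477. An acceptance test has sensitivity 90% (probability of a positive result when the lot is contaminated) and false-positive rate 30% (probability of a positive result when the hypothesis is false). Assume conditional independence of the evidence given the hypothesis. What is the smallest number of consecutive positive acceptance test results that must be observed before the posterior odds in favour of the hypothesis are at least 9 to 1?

Prior odds = 23/477.
Likelihood ratio of a positive result = 0.9/0.3 = 3.
Target odds = 9.
Need (23/477) × 3ⁿ ≥ 9, i.e. 3ⁿ ≥ 4293/23.
3⁴ = 81 falls short of 4293/23 but 3⁵ = 243 reaches it, so n = 5.

5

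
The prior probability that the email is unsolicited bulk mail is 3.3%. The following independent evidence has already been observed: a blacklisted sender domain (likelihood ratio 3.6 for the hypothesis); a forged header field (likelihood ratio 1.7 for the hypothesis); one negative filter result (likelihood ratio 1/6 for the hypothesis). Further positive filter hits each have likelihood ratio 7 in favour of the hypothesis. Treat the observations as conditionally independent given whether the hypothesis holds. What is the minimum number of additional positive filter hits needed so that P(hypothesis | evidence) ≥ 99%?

Prior odds = 0.033/0.967 = 33/967.
Combined Bayes factor of the evidence already in hand = 3.6 × 1.7 × (1/6) = 1.02.
Odds after that evidence = (33/967) × 1.02 = 1683/48350.
Target odds = 0.99/0.01 = 99.
Need 7ⁿ ≥ 99 ÷ (1683/48350) = 48350/17.
7⁴ = 2401 falls short of 48350/17 but 7⁵ = 16807 reaches it, so n = 5.

5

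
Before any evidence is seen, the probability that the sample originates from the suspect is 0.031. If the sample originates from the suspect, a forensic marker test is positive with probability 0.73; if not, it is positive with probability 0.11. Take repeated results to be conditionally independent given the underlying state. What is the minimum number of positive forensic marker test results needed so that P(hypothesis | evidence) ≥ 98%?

4

Prior odds = 0.031/0.969 = 31/969.
Likelihood ratio of a positive = 0.73/0.11 = 73/11.
Target odds: 0.98 ÷ 0.02 = 49.
Need (31/969) × (73/11)ⁿ ≥ 49, i.e. (73/11)ⁿ ≥ 47481/31.
(73/11)³ = 389017/1331 falls short of 47481/31 but (73/11)⁴ = 28398241/14641 reaches it, so n = 4.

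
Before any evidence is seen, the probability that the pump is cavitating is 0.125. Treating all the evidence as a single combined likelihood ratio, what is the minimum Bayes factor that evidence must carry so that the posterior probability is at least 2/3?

Prior odds = 0.125/0.875 = 1/7.
Target odds = (2/3)/(1/3) = 2.
Required Bayes factor = 2 ÷ (1/7) = 14.

14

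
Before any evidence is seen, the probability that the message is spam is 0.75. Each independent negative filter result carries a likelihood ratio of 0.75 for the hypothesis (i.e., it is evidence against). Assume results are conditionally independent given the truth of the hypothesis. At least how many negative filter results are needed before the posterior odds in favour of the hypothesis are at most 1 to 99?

Prior odds: 0.75 ÷ 0.25 = 3.
Likelihood ratio per negative filter result = 0.75.
Target odds = 1/99.
Need 3 × 0.75ⁿ ≤ 1/99, i.e. 0.75ⁿ ≤ 1/297.
0.75¹⁹ ≈0.00422828 is still above 1/297 but 0.75²⁰ ≈0.00317121 is at or below it, so n = 20.

20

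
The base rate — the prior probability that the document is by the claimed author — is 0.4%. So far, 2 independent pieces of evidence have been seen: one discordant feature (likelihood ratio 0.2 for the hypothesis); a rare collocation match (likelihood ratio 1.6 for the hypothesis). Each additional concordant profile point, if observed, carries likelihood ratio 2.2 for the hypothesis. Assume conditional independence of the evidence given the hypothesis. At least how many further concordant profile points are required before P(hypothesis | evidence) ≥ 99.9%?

18

Prior odds = 0.004/0.996 = 1/249.
Combined Bayes factor of the evidence already in hand = 0.2 × 1.6 = 0.32.
Odds after that evidence = (1/249) × 0.32 = 8/6225.
Target odds = 0.999/0.001 = 999.
Need 2.2ⁿ ≥ 999 ÷ (8/6225) = 777346.875.
2.2¹⁷ ≈662500 falls short of 777346.875 but 2.2¹⁸ ≈1.4575e+06 reaches it, so n = 18.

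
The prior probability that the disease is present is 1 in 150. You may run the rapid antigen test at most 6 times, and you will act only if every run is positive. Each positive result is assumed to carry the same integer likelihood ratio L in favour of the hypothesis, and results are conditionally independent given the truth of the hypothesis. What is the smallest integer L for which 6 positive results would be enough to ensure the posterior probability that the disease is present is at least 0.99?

Prior odds = (1/150)/(149/150) = 1/149.
Target odds = 0.99/0.01 = 99.
Need L⁶ ≥ 99 ÷ (1/149) = 14751.
4⁶ = 4096 < 14751 ≤ 15625 = 5⁶, so L = 5.

5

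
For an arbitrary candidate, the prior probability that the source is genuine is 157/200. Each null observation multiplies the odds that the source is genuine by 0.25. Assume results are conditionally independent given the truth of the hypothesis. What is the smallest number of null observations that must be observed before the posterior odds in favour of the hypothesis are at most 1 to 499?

6

Prior odds: 0.785 ÷ 0.215 = 157/43.
Likelihood ratio per null observation = 0.25.
Target odds = 1/499.
Need (157/43) × 0.25ⁿ ≤ 1/499, i.e. 0.25ⁿ ≤ 43/78343.
0.25⁵ = 1/1024 is still above 43/78343 but 0.25⁶ = 1/4096 is at or below it, so n = 6.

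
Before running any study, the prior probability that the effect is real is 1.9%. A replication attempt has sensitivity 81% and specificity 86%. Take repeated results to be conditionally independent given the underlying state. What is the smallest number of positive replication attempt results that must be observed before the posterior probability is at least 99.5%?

Prior odds: 0.019 ÷ 0.981 = 19/981.
False-positive rate = 1 − 0.86 = 0.14; likelihood ratio of a positive = 0.81/0.14 = 81/14.
Target odds: 0.995 ÷ 0.005 = 199.
Need (19/981) × (81/14)ⁿ ≥ 199, i.e. (81/14)ⁿ ≥ 195219/19.
(81/14)⁵ ≈6483.13 falls short of 195219/19 but (81/14)⁶ ≈37509.6 reaches it, so n = 6.

6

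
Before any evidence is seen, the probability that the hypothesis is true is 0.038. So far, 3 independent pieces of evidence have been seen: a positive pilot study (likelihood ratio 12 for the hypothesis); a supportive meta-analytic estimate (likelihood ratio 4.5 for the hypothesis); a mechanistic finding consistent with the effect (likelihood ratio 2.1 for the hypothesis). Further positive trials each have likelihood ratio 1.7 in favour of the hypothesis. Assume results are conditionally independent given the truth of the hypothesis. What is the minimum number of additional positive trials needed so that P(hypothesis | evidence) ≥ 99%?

6

Prior odds = 0.038/0.962 = 19/481.
Combined Bayes factor of the evidence already in hand = 12 × 4.5 × 2.1 = 113.4.
Odds after that evidence = (19/481) × 113.4 = 10773/2405.
Target odds = 0.99/0.01 = 99.
Need 1.7ⁿ ≥ 99 ÷ (10773/2405) = 26455/1197.
1.7⁵ = 1419857/100000 falls short of 26455/1197 but 1.7⁶ = 24137569/1000000 reaches it, so n = 6.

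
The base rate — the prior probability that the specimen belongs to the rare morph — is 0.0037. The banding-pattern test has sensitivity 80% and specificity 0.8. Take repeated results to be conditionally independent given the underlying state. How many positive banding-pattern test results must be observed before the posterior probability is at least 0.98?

Prior odds: 0.0037 ÷ 0.9963 = 37/9963.
False-positive rate = 1 − 0.8 = 0.2; likelihood ratio of a positive = 0.8/0.2 = 4.
Target posterior odds = 0.98/0.02 = 49.
Need (37/9963) × 4ⁿ ≥ 49, i.e. 4ⁿ ≥ 488187/37.
4⁶ = 4096 falls short of 488187/37 but 4⁷ = 16384 reaches it, so n = 7.

7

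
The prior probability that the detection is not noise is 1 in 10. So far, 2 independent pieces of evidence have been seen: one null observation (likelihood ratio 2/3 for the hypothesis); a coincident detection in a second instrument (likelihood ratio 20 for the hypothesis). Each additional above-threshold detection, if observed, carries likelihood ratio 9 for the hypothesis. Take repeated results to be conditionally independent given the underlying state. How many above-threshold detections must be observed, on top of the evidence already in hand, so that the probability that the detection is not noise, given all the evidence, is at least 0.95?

Prior odds = 0.1/0.9 = 1/9.
Combined Bayes factor of the evidence already in hand = (2/3) × 20 = 40/3.
Odds after that evidence = (1/9) × 40/3 = 40/27.
Target odds = 0.95/0.05 = 19.
Need 9ⁿ ≥ 19 ÷ (40/27) = 12.825.
9¹ = 9 falls short of 12.825 but 9² = 81 reaches it, so n = 2.

2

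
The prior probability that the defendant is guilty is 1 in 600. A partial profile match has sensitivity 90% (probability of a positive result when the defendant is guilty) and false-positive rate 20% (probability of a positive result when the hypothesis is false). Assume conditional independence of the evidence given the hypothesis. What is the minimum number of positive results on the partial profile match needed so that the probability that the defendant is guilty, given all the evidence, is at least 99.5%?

8

Prior odds = (1/600)/(599/600) = 1/599.
Likelihood ratio of a positive result = 0.9/0.2 = 4.5.
Target odds: 0.995 ÷ 0.005 = 199.
Require 4.5ⁿ ≥ 199 ÷ (1/599) = 119201.
4.5⁷ = 4782969/128 falls short of 119201 but 4.5⁸ = 43046721/256 reaches it, so n = 8.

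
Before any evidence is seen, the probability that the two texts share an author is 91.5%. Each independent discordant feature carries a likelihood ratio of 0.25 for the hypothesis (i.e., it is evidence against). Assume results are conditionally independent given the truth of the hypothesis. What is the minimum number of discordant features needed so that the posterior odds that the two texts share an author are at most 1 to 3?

Prior odds = 0.915/0.085 = 183/17.
Likelihood ratio per discordant feature = 0.25.
Target odds = 1/3.
Need (183/17) × 0.25ⁿ ≤ 1/3, i.e. 0.25ⁿ ≤ 17/549.
0.25² = 0.0625 is still above 17/549 but 0.25³ = 0.015625 is at or below it, so n = 3.

3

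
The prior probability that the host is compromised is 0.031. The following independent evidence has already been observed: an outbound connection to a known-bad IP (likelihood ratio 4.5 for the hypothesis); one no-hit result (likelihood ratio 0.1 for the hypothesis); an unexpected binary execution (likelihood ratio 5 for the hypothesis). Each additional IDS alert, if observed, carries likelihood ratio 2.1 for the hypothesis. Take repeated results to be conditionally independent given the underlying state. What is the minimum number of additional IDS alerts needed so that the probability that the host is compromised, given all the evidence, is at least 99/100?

Prior odds = 0.031/0.969 = 31/969.
Combined Bayes factor of the evidence already in hand = 4.5 × 0.1 × 5 = 2.25.
Odds after that evidence = (31/969) × 2.25 = 93/1292.
Target odds = 0.99/0.01 = 99.
Need 2.1ⁿ ≥ 99 ÷ (93/1292) = 42636/31.
2.1⁹ ≈794.28 falls short of 42636/31 but 2.1¹⁰ ≈1667.99 reaches it, so n = 10.

10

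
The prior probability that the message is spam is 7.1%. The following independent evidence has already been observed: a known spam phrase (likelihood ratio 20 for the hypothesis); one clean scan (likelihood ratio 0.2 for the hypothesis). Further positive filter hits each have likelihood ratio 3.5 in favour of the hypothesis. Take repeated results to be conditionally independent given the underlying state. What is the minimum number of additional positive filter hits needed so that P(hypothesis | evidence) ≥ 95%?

4

Prior odds = 0.071/0.929 = 71/929.
Combined Bayes factor of the evidence already in hand = 20 × 0.2 = 4.
Odds after that evidence = (71/929) × 4 = 284/929.
Target odds = 0.95/0.05 = 19.
Need 3.5ⁿ ≥ 19 ÷ (284/929) = 17651/284.
3.5³ = 42.875 falls short of 17651/284 but 3.5⁴ = 150.0625 reaches it, so n = 4.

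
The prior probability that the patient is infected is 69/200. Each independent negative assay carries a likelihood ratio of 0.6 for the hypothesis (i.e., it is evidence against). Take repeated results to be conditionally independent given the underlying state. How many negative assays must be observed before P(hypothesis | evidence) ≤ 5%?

Prior odds: 0.345 ÷ 0.655 = 69/131.
Likelihood ratio per negative assay = 0.6.
Target posterior odds = 0.05/0.95 = 1/19.
Require 0.6ⁿ ≤ 1/19 ÷ (69/131) = 131/1311.
0.6⁴ = 0.1296 is still above 131/1311 but 0.6⁵ = 0.07776 is at or below it, so n = 5.

5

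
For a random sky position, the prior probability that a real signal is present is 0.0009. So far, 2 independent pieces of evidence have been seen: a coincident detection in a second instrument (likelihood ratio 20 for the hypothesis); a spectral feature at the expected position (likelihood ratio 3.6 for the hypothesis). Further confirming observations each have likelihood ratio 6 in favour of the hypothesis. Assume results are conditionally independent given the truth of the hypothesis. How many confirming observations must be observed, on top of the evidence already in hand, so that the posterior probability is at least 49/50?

4

Prior odds = 0.0009/0.9991 = 9/9991.
Combined Bayes factor of the evidence already in hand = 20 × 3.6 = 72.
Odds after that evidence = (9/9991) × 72 = 648/9991.
Target odds = 0.98/0.02 = 49.
Need 6ⁿ ≥ 49 ÷ (648/9991) = 489559/648.
6³ = 216 falls short of 489559/648 but 6⁴ = 1296 reaches it, so n = 4.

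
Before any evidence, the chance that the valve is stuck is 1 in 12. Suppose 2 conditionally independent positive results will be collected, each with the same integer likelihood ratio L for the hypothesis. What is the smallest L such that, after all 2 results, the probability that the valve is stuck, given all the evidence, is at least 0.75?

6

Prior odds = (1/12)/(11/12) = 1/11.
Target odds = 0.75/0.25 = 3.
Need L² ≥ 3 ÷ (1/11) = 33.
5² = 25 < 33 ≤ 36 = 6², so L = 6.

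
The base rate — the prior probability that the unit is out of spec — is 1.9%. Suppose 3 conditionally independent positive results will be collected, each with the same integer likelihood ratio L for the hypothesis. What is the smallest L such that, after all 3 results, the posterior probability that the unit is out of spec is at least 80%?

Prior odds = 0.019/0.981 = 19/981.
Target odds = 0.8/0.2 = 4.
Need L³ ≥ 4 ÷ (19/981) = 3924/19.
5³ = 125 < 3924/19 ≤ 216 = 6³, so L = 6.

6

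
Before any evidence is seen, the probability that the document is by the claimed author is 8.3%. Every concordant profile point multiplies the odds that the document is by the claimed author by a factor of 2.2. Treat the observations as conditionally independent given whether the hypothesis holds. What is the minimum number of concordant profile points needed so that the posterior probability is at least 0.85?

Prior odds: 0.083 ÷ 0.917 = 83/917.
Likelihood ratio per concordant profile point = 2.2.
Target posterior odds = 0.85/0.15 = 17/3.
Need (83/917) × 2.2ⁿ ≥ 17/3, i.e. 2.2ⁿ ≥ 15589/249.
2.2⁵ = 51.53632 falls short of 15589/249 but 2.2⁶ = 1771561/15625 reaches it, so n = 6.

6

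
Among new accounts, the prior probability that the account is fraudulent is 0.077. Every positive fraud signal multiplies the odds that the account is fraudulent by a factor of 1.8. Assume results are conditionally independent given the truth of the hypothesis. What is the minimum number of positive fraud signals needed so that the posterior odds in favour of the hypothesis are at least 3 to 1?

7

Prior odds = 0.077/0.923 = 77/923.
Likelihood ratio per positive fraud signal = 1.8.
Target odds = 3.
Require 1.8ⁿ ≥ 3 ÷ (77/923) = 2769/77.
1.8⁶ = 531441/15625 falls short of 2769/77 but 1.8⁷ = 4782969/78125 reaches it, so n = 7.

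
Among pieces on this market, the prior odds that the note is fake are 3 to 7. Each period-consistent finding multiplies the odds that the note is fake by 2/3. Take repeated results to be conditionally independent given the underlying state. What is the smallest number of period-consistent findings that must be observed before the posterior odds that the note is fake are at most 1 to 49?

Prior odds = 3/7.
Likelihood ratio per period-consistent finding = 2/3.
Target odds = 1/49.
Need (3/7) × (2/3)ⁿ ≤ 1/49, i.e. (2/3)ⁿ ≤ 1/21.
(2/3)⁷ = 128/2187 is still above 1/21 but (2/3)⁸ = 256/6561 is at or below it, so n = 8.

8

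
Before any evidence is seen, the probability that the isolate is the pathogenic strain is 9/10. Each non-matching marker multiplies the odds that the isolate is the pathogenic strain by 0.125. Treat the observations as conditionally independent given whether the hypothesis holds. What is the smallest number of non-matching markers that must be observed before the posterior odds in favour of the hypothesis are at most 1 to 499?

Prior odds: 0.9 ÷ 0.1 = 9.
Likelihood ratio per non-matching marker = 0.125.
Target odds = 1/499.
Need 9 × 0.125ⁿ ≤ 1/499, i.e. 0.125ⁿ ≤ 1/4491.
0.125⁴ = 1/4096 is still above 1/4491 but 0.125⁵ = 1/32768 is at or below it, so n = 5.

5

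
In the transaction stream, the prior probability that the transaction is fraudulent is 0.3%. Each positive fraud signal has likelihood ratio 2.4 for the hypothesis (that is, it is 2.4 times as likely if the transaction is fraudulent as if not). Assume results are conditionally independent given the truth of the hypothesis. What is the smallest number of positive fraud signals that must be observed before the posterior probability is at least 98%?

Prior odds = 0.003/0.997 = 3/997.
Likelihood ratio per positive fraud signal = 2.4.
Target odds: 0.98 ÷ 0.02 = 49.
Require 2.4ⁿ ≥ 49 ÷ (3/997) = 48853/3.
2.4¹¹ ≈15216.8 falls short of 48853/3 but 2.4¹² ≈36520.3 reaches it, so n = 12.

12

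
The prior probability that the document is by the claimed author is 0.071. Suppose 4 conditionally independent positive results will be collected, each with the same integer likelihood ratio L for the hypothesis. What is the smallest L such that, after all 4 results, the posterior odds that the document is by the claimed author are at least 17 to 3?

3

Prior odds = 0.071/0.929 = 71/929.
Target odds = 17/3.
Need L⁴ ≥ 17/3 ÷ (71/929) = 15793/213.
2⁴ = 16 < 15793/213 ≤ 81 = 3⁴, so L = 3.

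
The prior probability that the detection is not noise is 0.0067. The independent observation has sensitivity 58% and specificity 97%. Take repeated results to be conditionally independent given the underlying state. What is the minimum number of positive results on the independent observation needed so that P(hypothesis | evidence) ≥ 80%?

Prior odds = 0.0067/0.9933 = 67/9933.
False-positive rate = 1 − 0.97 = 0.03; likelihood ratio of a positive = 0.58/0.03 = 58/3.
Target odds: 0.8 ÷ 0.2 = 4.
Require (58/3)ⁿ ≥ 4 ÷ (67/9933) = 39732/67.
(58/3)² = 3364/9 falls short of 39732/67 but (58/3)³ = 195112/27 reaches it, so n = 3.

3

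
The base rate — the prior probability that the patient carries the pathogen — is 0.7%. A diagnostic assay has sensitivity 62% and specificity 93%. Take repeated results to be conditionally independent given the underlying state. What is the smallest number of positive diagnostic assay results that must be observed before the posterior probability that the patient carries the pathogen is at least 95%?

Prior odds = 0.007/0.993 = 7/993.
False-positive rate = 1 − 0.93 = 0.07; likelihood ratio of a positive = 0.62/0.07 = 62/7.
Target odds: 0.95 ÷ 0.05 = 19.
Need (7/993) × (62/7)ⁿ ≥ 19, i.e. (62/7)ⁿ ≥ 18867/7.
(62/7)³ = 238328/343 falls short of 18867/7 but (62/7)⁴ = 14776336/2401 reaches it, so n = 4.

4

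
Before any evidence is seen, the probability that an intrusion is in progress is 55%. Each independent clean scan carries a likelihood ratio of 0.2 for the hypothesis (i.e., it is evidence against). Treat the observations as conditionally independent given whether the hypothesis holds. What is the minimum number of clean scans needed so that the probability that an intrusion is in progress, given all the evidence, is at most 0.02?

Prior odds = 0.55/0.45 = 11/9.
Likelihood ratio per clean scan = 0.2.
Target odds: 0.02 ÷ 0.98 = 1/49.
Need (11/9) × 0.2ⁿ ≤ 1/49, i.e. 0.2ⁿ ≤ 9/539.
0.2² = 0.04 is still above 9/539 but 0.2³ = 0.008 is at or below it, so n = 3.

3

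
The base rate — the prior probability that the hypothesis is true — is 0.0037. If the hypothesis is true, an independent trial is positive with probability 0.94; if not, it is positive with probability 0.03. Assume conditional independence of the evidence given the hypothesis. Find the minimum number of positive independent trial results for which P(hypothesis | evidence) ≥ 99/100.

3

Prior odds = 0.0037/0.9963 = 37/9963.
Likelihood ratio of a positive = 0.94/0.03 = 94/3.
Target posterior odds = 0.99/0.01 = 99.
Need (37/9963) × (94/3)ⁿ ≥ 99, i.e. (94/3)ⁿ ≥ 986337/37.
(94/3)² = 8836/9 falls short of 986337/37 but (94/3)³ = 830584/27 reaches it, so n = 3.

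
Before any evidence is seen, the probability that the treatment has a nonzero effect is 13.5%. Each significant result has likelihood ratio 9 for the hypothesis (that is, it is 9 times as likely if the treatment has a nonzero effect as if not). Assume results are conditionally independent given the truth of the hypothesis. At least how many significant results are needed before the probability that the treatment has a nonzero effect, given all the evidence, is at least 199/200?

Prior odds: 0.135 ÷ 0.865 = 27/173.
Likelihood ratio per significant result = 9.
Target posterior odds = 0.995/0.005 = 199.
Need (27/173) × 9ⁿ ≥ 199, i.e. 9ⁿ ≥ 34427/27.
9³ = 729 falls short of 34427/27 but 9⁴ = 6561 reaches it, so n = 4.

4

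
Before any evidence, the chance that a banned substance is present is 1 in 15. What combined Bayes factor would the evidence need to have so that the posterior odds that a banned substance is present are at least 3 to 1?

42

Prior odds = (1/15)/(14/15) = 1/14.
Target odds = 3.
Required Bayes factor = 3 ÷ (1/14) = 42.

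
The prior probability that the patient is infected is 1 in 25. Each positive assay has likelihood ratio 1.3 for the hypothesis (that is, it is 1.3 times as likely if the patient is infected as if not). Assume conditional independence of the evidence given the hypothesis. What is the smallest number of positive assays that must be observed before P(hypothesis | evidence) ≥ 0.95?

Prior odds: 0.04 ÷ 0.96 = 1/24.
Likelihood ratio per positive assay = 1.3.
Target odds: 0.95 ÷ 0.05 = 19.
Require 1.3ⁿ ≥ 19 ÷ (1/24) = 456.
1.3²³ ≈417.539 falls short of 456 but 1.3²⁴ ≈542.801 reaches it, so n = 24.

24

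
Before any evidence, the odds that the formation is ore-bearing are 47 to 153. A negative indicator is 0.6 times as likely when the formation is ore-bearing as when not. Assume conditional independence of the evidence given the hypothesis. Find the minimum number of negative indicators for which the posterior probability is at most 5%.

Prior odds = 47/153.
Likelihood ratio per negative indicator = 0.6.
Target posterior odds = 0.05/0.95 = 1/19.
Need (47/153) × 0.6ⁿ ≤ 1/19, i.e. 0.6ⁿ ≤ 153/893.
0.6³ = 0.216 is still above 153/893 but 0.6⁴ = 0.1296 is at or below it, so n = 4.

4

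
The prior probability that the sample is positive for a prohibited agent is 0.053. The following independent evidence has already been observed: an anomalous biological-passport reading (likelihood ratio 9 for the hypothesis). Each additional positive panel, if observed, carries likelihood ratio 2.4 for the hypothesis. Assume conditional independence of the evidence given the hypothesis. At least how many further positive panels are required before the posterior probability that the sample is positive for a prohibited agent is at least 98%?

Prior odds = 0.053/0.947 = 53/947.
Bayes factor of the evidence already in hand = 9.
Odds after that evidence = (53/947) × 9 = 477/947.
Target odds = 0.98/0.02 = 49.
Need 2.4ⁿ ≥ 49 ÷ (477/947) = 46403/477.
2.4⁵ = 79.62624 falls short of 46403/477 but 2.4⁶ = 2985984/15625 reaches it, so n = 6.

6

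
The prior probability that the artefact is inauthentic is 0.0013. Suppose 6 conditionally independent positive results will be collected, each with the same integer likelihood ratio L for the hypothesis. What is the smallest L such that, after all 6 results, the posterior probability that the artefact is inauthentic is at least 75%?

4

Prior odds = 0.0013/0.9987 = 13/9987.
Target odds = 0.75/0.25 = 3.
Need L⁶ ≥ 3 ÷ (13/9987) = 29961/13.
3⁶ = 729 < 29961/13 ≤ 4096 = 4⁶, so L = 4.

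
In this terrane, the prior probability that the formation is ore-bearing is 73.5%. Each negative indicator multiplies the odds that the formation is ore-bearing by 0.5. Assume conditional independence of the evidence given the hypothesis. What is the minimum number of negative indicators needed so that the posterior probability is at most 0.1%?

Prior odds: 0.735 ÷ 0.265 = 147/53.
Likelihood ratio per negative indicator = 0.5.
Target odds: 0.001 ÷ 0.999 = 1/999.
Need (147/53) × 0.5ⁿ ≤ 1/999, i.e. 0.5ⁿ ≤ 53/146853.
0.5¹¹ = 1/2048 is still above 53/146853 but 0.5¹² = 1/4096 is at or below it, so n = 12.

12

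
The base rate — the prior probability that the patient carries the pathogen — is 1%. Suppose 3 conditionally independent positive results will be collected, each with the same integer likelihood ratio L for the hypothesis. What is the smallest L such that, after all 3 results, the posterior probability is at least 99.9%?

Prior odds = 0.01/0.99 = 1/99.
Target odds = 0.999/0.001 = 999.
Need L³ ≥ 999 ÷ (1/99) = 98901.
46³ = 97336 < 98901 ≤ 103823 = 47³, so L = 47.

47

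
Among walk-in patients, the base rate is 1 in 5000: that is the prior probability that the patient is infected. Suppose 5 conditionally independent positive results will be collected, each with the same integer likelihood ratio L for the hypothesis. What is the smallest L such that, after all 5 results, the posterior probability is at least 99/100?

14

Prior odds = 0.0002/0.9998 = 1/4999.
Target odds = 0.99/0.01 = 99.
Need L⁵ ≥ 99 ÷ (1/4999) = 494901.
13⁵ = 371293 < 494901 ≤ 537824 = 14⁵, so L = 14.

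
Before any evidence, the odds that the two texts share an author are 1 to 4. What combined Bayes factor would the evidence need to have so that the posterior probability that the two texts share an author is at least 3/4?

12

Prior odds = 0.25.
Target odds = 0.75/0.25 = 3.
Required Bayes factor = 3 ÷ 0.25 = 12.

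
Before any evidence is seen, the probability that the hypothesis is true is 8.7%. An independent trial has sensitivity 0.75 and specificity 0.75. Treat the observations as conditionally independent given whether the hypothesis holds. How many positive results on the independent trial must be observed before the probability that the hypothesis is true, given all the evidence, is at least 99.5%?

Prior odds: 0.087 ÷ 0.913 = 87/913.
False-positive rate = 1 − 0.75 = 0.25; likelihood ratio of a positive = 0.75/0.25 = 3.
Target odds: 0.995 ÷ 0.005 = 199.
Need (87/913) × 3ⁿ ≥ 199, i.e. 3ⁿ ≥ 181687/87.
3⁶ = 729 falls short of 181687/87 but 3⁷ = 2187 reaches it, so n = 7.

7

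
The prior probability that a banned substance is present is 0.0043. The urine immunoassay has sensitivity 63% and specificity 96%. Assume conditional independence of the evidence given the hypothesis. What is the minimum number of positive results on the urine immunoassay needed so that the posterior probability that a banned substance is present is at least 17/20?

Prior odds: 0.0043 ÷ 0.9957 = 43/9957.
False-positive rate = 1 − 0.96 = 0.04; likelihood ratio of a positive = 0.63/0.04 = 15.75.
Target posterior odds = 0.85/0.15 = 17/3.
Require 15.75ⁿ ≥ 17/3 ÷ (43/9957) = 56423/43.
15.75² = 248.0625 falls short of 56423/43 but 15.75³ = 3906.984375 reaches it, so n = 3.

3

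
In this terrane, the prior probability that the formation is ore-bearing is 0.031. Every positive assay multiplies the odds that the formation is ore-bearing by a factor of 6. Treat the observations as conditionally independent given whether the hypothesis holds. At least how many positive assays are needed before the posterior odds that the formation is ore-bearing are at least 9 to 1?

4

Prior odds: 0.031 ÷ 0.969 = 31/969.
Likelihood ratio per positive assay = 6.
Target odds = 9.
Need (31/969) × 6ⁿ ≥ 9, i.e. 6ⁿ ≥ 8721/31.
6³ = 216 falls short of 8721/31 but 6⁴ = 1296 reaches it, so n = 4.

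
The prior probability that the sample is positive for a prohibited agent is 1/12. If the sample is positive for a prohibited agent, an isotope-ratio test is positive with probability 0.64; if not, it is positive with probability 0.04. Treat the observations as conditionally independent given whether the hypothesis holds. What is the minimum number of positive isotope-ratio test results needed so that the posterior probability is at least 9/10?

Prior odds: (1/12) ÷ (11/12) = 1/11.
Likelihood ratio of a positive = 0.64/0.04 = 16.
Target posterior odds = 0.9/0.1 = 9.
Require 16ⁿ ≥ 9 ÷ (1/11) = 99.
16¹ = 16 falls short of 99 but 16² = 256 reaches it, so n = 2.

2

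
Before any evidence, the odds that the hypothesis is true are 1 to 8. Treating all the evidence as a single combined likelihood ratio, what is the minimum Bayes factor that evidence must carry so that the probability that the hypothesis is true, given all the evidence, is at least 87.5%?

Prior odds = 0.125.
Target odds = 0.875/0.125 = 7.
Required Bayes factor = 7 ÷ 0.125 = 56.

56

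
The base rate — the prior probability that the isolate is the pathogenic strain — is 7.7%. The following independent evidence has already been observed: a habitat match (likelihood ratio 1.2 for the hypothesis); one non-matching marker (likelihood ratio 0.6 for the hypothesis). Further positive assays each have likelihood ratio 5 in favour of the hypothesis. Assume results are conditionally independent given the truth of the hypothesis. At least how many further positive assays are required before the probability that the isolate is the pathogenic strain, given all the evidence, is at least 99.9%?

7

Prior odds = 0.077/0.923 = 77/923.
Combined Bayes factor of the evidence already in hand = 1.2 × 0.6 = 0.72.
Odds after that evidence = (77/923) × 0.72 = 1386/23075.
Target odds = 0.999/0.001 = 999.
Need 5ⁿ ≥ 999 ÷ (1386/23075) = 2561325/154.
5⁶ = 15625 falls short of 2561325/154 but 5⁷ = 78125 reaches it, so n = 7.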